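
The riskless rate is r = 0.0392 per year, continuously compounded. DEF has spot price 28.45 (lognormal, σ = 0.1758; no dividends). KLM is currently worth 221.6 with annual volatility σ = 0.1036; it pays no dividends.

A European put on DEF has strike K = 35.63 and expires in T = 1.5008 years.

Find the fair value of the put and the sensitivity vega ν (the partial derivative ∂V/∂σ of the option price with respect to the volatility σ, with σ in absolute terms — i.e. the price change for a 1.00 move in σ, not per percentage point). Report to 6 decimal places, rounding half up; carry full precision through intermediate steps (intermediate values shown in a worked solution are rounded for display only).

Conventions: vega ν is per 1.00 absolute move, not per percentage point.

price = 5.982462
ν = 11.153142

σ√T = 0.1758·√1.5008 = 0.215368
d₁ = (ln(S/K) + (r+σ²/2)T) / (σ√T) = (ln(28.45/35.63) + (0.0392+0.1758²/2)·1.5008) / 0.215368 = (-0.225040 + 0.082023) / 0.215368 = -0.664059
d₂ = d₁ − σ√T = -0.664059 − 0.215368 = -0.879427
e^{−rT} = 0.942866
N(−d₁) = 0.746674,  N(−d₂) = 0.810415
Put price V = K·e^{−rT}·N(−d₂) − S·N(−d₁) = 27.225334 − 21.242872 = 5.982462
φ(d₁) = (1/√(2π))·e^{−d₁²/2} = 0.320003
ν = S·φ(d₁)·√T = 11.153142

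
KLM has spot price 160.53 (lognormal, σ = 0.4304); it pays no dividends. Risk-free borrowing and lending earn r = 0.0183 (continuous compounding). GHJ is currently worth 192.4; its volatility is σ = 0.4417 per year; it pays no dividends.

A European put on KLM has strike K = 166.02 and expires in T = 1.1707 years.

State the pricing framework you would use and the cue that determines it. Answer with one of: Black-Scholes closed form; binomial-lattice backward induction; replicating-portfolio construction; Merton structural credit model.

framework: Black-Scholes closed form

Key observation: a European claim on KLM (strike 166.02) — a lognormal (GBM) underlying with constant rate and volatility — has an exact closed-form value; no lattice or capital structure is involved.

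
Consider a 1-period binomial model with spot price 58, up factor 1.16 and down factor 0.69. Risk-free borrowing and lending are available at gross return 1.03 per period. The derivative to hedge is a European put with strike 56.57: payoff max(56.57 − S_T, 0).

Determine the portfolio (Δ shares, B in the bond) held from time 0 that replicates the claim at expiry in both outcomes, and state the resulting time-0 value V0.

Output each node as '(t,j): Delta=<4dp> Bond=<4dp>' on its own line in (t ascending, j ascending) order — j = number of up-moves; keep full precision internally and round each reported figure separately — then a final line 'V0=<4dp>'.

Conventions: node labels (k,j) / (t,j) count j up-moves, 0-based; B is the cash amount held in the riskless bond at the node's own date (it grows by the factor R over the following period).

(0,0): Delta=-0.6071 Bond=39.6571
V0=4.4443

No-arbitrage ⇒ martingale measure with p* = (R−d)/(u−d) = 0.7234.
At maturity the claim pays: V(1,0)=16.5500, V(1,1)=0.0000
(0,0): S=58.0000. Δ = (V_up−V_dn)/(S_up−S_dn) = (0.0000−16.5500)/(67.2800−40.0200) = -0.6071. V = [p*·0.0000 + (1−p*)·16.5500]/1.03 = 4.4443. B = V − Δ·S = 39.6571.
Sanity check at the root: Δ(0,0)·S0 + B(0,0) reproduces V0 = 4.4443.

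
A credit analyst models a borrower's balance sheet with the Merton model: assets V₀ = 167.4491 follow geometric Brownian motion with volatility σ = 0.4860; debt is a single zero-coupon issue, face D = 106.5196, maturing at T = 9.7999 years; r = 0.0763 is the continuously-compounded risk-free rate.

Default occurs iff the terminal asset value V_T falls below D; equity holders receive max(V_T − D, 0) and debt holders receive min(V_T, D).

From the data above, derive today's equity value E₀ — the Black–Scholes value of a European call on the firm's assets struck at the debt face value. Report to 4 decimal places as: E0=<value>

Equity is a call on the firm's assets struck at D = 106.5196:
d₁ = [ln(V₀/D) + (r + σ²/2)T] / (σ√T)
   = [ln(167.4491/106.5196) + (0.0763 + 0.5·0.4860²)·9.7999] / (0.4860·√9.7999)
   = [0.452350 + 1.905081] / 1.521413 = 1.549501
d₂ = d₁ − σ√T = 1.549501 − 1.521413 = 0.028088
N(d₁) = 0.939369,  N(d₂) = 0.511204,  e^(−rT) = 0.473439
E₀ = V₀·N(d₁) − D·e^(−rT)·N(d₂)
   = 167.4491·0.939369 − 106.5196·0.473439·0.511204 = 131.516261

E0=131.5163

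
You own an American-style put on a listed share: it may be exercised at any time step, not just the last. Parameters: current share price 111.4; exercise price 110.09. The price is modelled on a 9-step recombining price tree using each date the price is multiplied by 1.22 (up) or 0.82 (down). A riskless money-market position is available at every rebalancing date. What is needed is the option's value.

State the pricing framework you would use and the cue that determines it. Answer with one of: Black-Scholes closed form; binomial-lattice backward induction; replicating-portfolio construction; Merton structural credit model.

framework: binomial-lattice backward induction

Key observation: the defining feature is the embedded early-exercise option across 9 discrete dates on the spot-111.4 tree; pricing the strike-110.09 put means working backward with an exercise test at every node.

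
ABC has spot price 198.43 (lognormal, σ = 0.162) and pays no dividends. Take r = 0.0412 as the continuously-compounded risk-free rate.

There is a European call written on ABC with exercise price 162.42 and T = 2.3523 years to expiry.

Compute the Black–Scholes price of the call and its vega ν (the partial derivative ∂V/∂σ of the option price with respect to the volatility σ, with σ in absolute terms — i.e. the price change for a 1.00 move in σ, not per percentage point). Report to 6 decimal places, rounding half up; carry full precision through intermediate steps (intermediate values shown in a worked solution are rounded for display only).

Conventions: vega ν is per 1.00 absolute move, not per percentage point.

σ√T = 0.162·√2.3523 = 0.248463
d₁ = (ln(S/K) + (r+σ²/2)T) / (σ√T) = (ln(198.43/162.42) + (0.0412+0.162²/2)·2.3523) / 0.248463 = (0.200251 + 0.127782) / 0.248463 = 1.320248
d₂ = d₁ − σ√T = 1.320248 − 0.248463 = 1.071785
e^{−rT} = 0.907633
N(d₁) = 0.906624,  N(d₂) = 0.858092
Call price V = S·N(d₁) − K·e^{−rT}·N(d₂) = 179.901371 − 126.498000 = 53.403371
φ(d₁) = (1/√(2π))·e^{−d₁²/2} = 0.166882
ν = S·φ(d₁)·√T = 50.788376

price = 53.403371
ν = 50.788376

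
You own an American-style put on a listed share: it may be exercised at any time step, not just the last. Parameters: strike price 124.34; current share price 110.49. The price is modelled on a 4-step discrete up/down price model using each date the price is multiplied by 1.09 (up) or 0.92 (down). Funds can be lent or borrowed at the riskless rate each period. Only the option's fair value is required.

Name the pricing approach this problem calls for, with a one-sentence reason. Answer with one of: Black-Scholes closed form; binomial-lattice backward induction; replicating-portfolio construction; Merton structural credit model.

Key observation: with exercise allowed before expiry on a discrete up/down model (4 steps from spot 110.49), the strike-124.34 put's value must be rolled back through the tree testing early exercise at each node.

framework: binomial-lattice backward induction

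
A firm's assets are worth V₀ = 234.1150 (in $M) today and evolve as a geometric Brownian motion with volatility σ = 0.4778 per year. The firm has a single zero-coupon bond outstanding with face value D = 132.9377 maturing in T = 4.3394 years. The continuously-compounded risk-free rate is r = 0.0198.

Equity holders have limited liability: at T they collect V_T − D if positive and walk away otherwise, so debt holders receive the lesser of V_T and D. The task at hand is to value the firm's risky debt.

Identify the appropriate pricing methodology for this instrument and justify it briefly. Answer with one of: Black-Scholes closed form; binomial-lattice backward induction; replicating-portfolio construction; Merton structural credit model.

Key observation: a levered firm with one bullet debt due at 4.3394 years is the canonical structural-credit setup: equity is a call on the firm's assets struck at the face value.

framework: Merton structural credit model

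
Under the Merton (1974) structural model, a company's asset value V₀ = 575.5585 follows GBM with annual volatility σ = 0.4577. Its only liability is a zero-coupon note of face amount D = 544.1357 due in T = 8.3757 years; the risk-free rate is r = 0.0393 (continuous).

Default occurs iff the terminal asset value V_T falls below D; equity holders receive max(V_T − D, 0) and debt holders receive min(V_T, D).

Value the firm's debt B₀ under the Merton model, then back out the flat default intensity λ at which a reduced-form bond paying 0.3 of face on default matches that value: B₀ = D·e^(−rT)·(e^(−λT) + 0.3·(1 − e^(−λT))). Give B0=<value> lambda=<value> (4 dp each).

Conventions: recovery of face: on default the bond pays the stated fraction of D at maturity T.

B0=237.0383 lambda=0.0990

With assets at 575.5585 and a single debt payment of 544.1357 at 8.3757 years:
d₁ = [ln(V₀/D) + (r + σ²/2)T] / (σ√T)
   = [ln(575.5585/544.1357) + (0.0393 + 0.5·0.4577²)·8.3757] / (0.4577·√8.3757)
   = [0.056142 + 1.206475] / 1.324620 = 0.953191
d₂ = d₁ − σ√T = 0.953191 − 1.324620 = -0.371429
N(d₁) = 0.829753,  N(d₂) = 0.355159,  e^(−rT) = 0.719524
E₀ = V₀·N(d₁) − D·e^(−rT)·N(d₂)
   = 575.5585·0.829753 − 544.1357·0.719524·0.355159 = 338.520216
B₀ = V₀ − E₀ = 575.5585 − 338.520216 = 237.038284
e^(−λT) = (B₀·e^(rT)/D − 0.3)/(1 − 0.3) = (237.0383·1.389807/544.1357 − 0.3)/0.7 = 0.43633238
λ = −ln(0.43633238)/8.3757 = 0.099019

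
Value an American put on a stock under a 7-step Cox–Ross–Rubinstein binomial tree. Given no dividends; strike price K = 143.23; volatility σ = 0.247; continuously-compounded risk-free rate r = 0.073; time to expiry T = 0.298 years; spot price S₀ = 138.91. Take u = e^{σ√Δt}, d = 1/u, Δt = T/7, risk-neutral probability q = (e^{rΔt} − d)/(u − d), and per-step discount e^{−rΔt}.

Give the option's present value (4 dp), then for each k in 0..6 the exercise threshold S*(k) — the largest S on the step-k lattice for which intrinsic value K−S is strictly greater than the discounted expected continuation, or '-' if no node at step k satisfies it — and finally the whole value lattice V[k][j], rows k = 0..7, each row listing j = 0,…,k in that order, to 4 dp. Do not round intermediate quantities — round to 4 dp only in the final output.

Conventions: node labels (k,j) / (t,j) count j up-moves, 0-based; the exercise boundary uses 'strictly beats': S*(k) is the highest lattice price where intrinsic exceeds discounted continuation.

price = 8.5670
boundary = - - 125.4491 119.2160 125.4491 119.2160 125.4491
tree:
8.5670
12.5784 4.8827
17.7809 7.8089 2.1869
24.0140 12.0505 3.9057 0.5993
29.9374 17.7809 6.7862 1.2466 0.0000
35.5665 24.0140 11.3322 2.5933 0.0000 0.0000
40.9159 29.9374 17.7809 5.3946 0.0000 0.0000 0.0000
45.9995 35.5665 24.0140 11.2219 0.0000 0.0000 0.0000 0.0000

Δt=0.04257  u=1.05228  d=0.95031  q=0.51779  discount=0.99690
step 7 (expiry): payoffs max(K−S,0) = 45.9995 35.5665 24.0140 11.2219 0.0000 0.0000 0.0000 0.0000
step 6: (k=6,j=0): S=102.3141, K−S=40.9159, hold=40.4715 ⇒ V=40.9159 exercise | (k=6,j=1): S=113.2926, K−S=29.9374, hold=29.4930 ⇒ V=29.9374 exercise | (k=6,j=2): S=125.4491, K−S=17.7809, hold=17.3365 ⇒ V=17.7809 exercise | (k=6,j=3): S=138.9100, K−S=4.3200, hold=5.3946 ⇒ V=5.3946 continue | (k=6,j=4): S=153.8153, K−S=0.0000, hold=0.0000 ⇒ V=0.0000 continue | (k=6,j=5): S=170.3200, K−S=0.0000, hold=0.0000 ⇒ V=0.0000 continue | (k=6,j=6): S=188.5956, K−S=0.0000, hold=0.0000 ⇒ V=0.0000 continue  boundary S*=125.4491
step 5: (k=5,j=0): S=107.6635, K−S=35.5665, hold=35.1221 ⇒ V=35.5665 exercise | (k=5,j=1): S=119.2160, K−S=24.0140, hold=23.5696 ⇒ V=24.0140 exercise | (k=5,j=2): S=132.0081, K−S=11.2219, hold=11.3322 ⇒ V=11.3322 continue | (k=5,j=3): S=146.1728, K−S=0.0000, hold=2.5933 ⇒ V=2.5933 continue | (k=5,j=4): S=161.8574, K−S=0.0000, hold=0.0000 ⇒ V=0.0000 continue | (k=5,j=5): S=179.2250, K−S=0.0000, hold=0.0000 ⇒ V=0.0000 continue  boundary S*=119.2160
step 4: (k=4,j=0): S=113.2926, K−S=29.9374, hold=29.4930 ⇒ V=29.9374 exercise | (k=4,j=1): S=125.4491, K−S=17.7809, hold=17.3934 ⇒ V=17.7809 exercise | (k=4,j=2): S=138.9100, K−S=4.3200, hold=6.7862 ⇒ V=6.7862 continue | (k=4,j=3): S=153.8153, K−S=0.0000, hold=1.2466 ⇒ V=1.2466 continue | (k=4,j=4): S=170.3200, K−S=0.0000, hold=0.0000 ⇒ V=0.0000 continue  boundary S*=125.4491
step 3: (k=3,j=0): S=119.2160, K−S=24.0140, hold=23.5696 ⇒ V=24.0140 exercise | (k=3,j=1): S=132.0081, K−S=11.2219, hold=12.0505 ⇒ V=12.0505 continue | (k=3,j=2): S=146.1728, K−S=0.0000, hold=3.9057 ⇒ V=3.9057 continue | (k=3,j=3): S=161.8574, K−S=0.0000, hold=0.5993 ⇒ V=0.5993 continue  boundary S*=119.2160
step 2: (k=2,j=0): S=125.4491, K−S=17.7809, hold=17.7642 ⇒ V=17.7809 exercise | (k=2,j=1): S=138.9100, K−S=4.3200, hold=7.8089 ⇒ V=7.8089 continue | (k=2,j=2): S=153.8153, K−S=0.0000, hold=2.1869 ⇒ V=2.1869 continue  boundary S*=125.4491
step 1: (k=1,j=0): S=132.0081, K−S=11.2219, hold=12.5784 ⇒ V=12.5784 continue | (k=1,j=1): S=146.1728, K−S=0.0000, hold=4.8827 ⇒ V=4.8827 continue  boundary S*=-
step 0: (k=0,j=0): S=138.9100, K−S=4.3200, hold=8.5670 ⇒ V=8.5670 continue  boundary S*=-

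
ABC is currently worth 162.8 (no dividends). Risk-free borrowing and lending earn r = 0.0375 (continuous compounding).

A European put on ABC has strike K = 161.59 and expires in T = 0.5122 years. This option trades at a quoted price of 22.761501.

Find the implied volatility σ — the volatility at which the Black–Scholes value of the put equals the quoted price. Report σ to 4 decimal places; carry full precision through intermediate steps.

At σ = 0.5451 the Black–Scholes value reproduces the quote:
σ√T = 0.5451·√0.5122 = 0.390118
d₁ = (ln(S/K) + (r+σ²/2)T) / (σ√T) = (ln(162.8/161.59) + (0.0375+0.5451²/2)·0.5122) / 0.390118 = (0.007460 + 0.095304) / 0.390118 = 0.263417
d₂ = d₁ − σ√T = 0.263417 − 0.390118 = -0.126701
e^{−rT} = 0.980976
N(−d₁) = 0.396115,  N(−d₂) = 0.550411
V = K·e^{−rT}·N(−d₂) − S·N(−d₁) = 87.248956 − 64.487456 = 22.761501 (equal to the quote); since ∂V/∂σ > 0 for all σ, the implied volatility is unique

sigma = 0.5451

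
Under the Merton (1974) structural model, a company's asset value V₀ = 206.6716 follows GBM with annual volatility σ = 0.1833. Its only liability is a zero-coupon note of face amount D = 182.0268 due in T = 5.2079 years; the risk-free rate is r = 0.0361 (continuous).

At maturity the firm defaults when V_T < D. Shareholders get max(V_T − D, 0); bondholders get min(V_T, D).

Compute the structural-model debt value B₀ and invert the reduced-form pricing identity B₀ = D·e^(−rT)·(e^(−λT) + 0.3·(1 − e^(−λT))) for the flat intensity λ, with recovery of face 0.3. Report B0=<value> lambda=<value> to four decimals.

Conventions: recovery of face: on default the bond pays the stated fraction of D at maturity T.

B0=141.3131 lambda=0.0181

Work the structural quantities from V₀ = 206.6716 against face 182.0268:
d₁ = [ln(V₀/D) + (r + σ²/2)T] / (σ√T)
   = [ln(206.6716/182.0268) + (0.0361 + 0.5·0.1833²)·5.2079] / (0.1833·√5.2079)
   = [0.126977 + 0.275495] / 0.418306 = 0.962148
d₂ = d₁ − σ√T = 0.962148 − 0.418306 = 0.543843
N(d₁) = 0.832012,  N(d₂) = 0.706725,  e^(−rT) = 0.828610
E₀ = V₀·N(d₁) − D·e^(−rT)·N(d₂)
   = 206.6716·0.832012 − 182.0268·0.828610·0.706725 = 65.358489
B₀ = V₀ − E₀ = 206.6716 − 65.358489 = 141.313111
e^(−λT) = (B₀·e^(rT)/D − 0.3)/(1 − 0.3) = (141.3131·1.206840/182.0268 − 0.3)/0.7 = 0.90986783
λ = −ln(0.90986783)/5.2079 = 0.018137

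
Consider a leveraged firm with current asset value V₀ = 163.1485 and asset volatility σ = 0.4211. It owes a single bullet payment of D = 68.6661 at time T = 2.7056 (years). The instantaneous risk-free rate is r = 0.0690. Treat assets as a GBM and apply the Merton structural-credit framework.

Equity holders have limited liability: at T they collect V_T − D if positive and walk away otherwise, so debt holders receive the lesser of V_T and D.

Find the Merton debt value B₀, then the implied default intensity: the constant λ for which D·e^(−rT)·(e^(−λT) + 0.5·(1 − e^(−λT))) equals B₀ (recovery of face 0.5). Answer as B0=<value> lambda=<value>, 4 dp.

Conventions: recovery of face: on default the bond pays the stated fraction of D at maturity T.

Apply the equity-as-call identities (strike 68.6661, horizon 2.7056 years):
d₁ = [ln(V₀/D) + (r + σ²/2)T] / (σ√T)
   = [ln(163.1485/68.6661) + (0.0690 + 0.5·0.4211²)·2.7056] / (0.4211·√2.7056)
   = [0.865405 + 0.426572] / 0.692655 = 1.865253
d₂ = d₁ − σ√T = 1.865253 − 0.692655 = 1.172598
N(d₁) = 0.968927,  N(d₂) = 0.879521,  e^(−rT) = 0.829704
E₀ = V₀·N(d₁) − D·e^(−rT)·N(d₂)
   = 163.1485·0.968927 − 68.6661·0.829704·0.879521 = 107.970428
B₀ = V₀ − E₀ = 163.1485 − 107.970428 = 55.178072
e^(−λT) = (B₀·e^(rT)/D − 0.5)/(1 − 0.5) = (55.1781·1.205249/68.6661 − 0.5)/0.5 = 0.93700717
λ = −ln(0.93700717)/2.7056 = 0.024048

B0=55.1781 lambda=0.0240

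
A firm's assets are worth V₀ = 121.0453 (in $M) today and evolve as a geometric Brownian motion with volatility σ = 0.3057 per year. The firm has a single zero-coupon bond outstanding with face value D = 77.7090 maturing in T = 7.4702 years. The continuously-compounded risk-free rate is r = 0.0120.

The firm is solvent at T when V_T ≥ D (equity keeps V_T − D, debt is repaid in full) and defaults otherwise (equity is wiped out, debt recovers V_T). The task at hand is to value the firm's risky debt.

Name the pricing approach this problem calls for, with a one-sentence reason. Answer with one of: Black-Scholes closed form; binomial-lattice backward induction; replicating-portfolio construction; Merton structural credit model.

framework: Merton structural credit model

Key observation: the question is about default risk generated by asset-value dynamics against a debt face of 77.7090 — the structural framework prices exactly that.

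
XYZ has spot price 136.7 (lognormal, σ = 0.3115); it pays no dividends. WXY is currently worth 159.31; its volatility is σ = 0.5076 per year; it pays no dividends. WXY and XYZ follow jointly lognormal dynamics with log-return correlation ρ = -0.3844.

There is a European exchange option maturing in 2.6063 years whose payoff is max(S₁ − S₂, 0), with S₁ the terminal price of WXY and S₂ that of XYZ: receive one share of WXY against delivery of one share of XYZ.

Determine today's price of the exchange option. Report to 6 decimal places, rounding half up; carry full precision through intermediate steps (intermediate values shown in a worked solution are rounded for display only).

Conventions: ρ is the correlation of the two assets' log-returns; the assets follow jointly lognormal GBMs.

exchange price = 74.368338

σ_eff = √(σ₁² + σ₂² − 2ρσ₁σ₂) = √(0.5076² + 0.3115² − 2·-0.3844·0.5076·0.3115) = 0.690109
d₁ = (ln(S₁/S₂) + (q₂ − q₁ + σ_eff²/2)T) / (σ_eff√T) = (ln(159.31/136.7) + (0.0 − 0.0 + 0.238125)·2.6063) / 1.114115 = 0.694443
d₂ = d₁ − σ_eff√T = 0.694443 − 1.114115 = -0.419672
N(d₁) = 0.756298,  N(d₂) = 0.337363
V = S₁·e^{−q₁T}·N(d₁) − S₂·e^{−q₂T}·N(d₂) = 120.485799 − 46.117461 = 74.368338
Key observation: no risk-free rate is needed — with the second asset as numeraire the exchange option is a call on the ratio S₁/S₂, and r cancels out of the value.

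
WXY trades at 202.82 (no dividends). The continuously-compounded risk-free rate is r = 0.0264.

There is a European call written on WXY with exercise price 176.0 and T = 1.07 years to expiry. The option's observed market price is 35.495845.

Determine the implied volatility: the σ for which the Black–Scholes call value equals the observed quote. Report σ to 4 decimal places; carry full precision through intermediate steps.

sigma = 0.1875

At σ = 0.1875 the Black–Scholes value reproduces the quote:
σ√T = 0.1875·√1.07 = 0.193952
d₁ = (ln(S/K) + (r+σ²/2)T) / (σ√T) = (ln(202.82/176.0) + (0.0264+0.1875²/2)·1.07) / 0.193952 = (0.141835 + 0.047057) / 0.193952 = 0.973911
d₂ = d₁ − σ√T = 0.973911 − 0.193952 = 0.779959
e^{−rT} = 0.972147
N(d₁) = 0.834950,  N(d₂) = 0.782293
V = S·N(d₁) − K·e^{−rT}·N(d₂) = 169.344479 − 133.848634 = 35.495845 (the quoted price), and the Black–Scholes price is strictly increasing in σ, so σ is unique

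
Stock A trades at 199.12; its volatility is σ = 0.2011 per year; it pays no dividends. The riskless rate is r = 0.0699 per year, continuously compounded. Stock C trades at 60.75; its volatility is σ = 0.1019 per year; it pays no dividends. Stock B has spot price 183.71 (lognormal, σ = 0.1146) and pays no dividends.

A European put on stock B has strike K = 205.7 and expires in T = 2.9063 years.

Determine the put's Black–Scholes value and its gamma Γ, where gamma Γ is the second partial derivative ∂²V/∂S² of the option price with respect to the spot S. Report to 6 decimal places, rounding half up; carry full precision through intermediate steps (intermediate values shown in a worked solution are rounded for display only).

σ√T = 0.1146·√2.9063 = 0.195369
d₁ = (ln(S/K) + (r+σ²/2)T) / (σ√T) = (ln(183.71/205.7) + (0.0699+0.1146²/2)·2.9063) / 0.195369 = (-0.113060 + 0.222235) / 0.195369 = 0.558813
d₂ = d₁ − σ√T = 0.558813 − 0.195369 = 0.363444
e^{−rT} = 0.816156
N(−d₁) = 0.288145,  N(−d₂) = 0.358137
Put price V = K·e^{−rT}·N(−d₂) − S·N(−d₁) = 60.125120 − 52.935084 = 7.190036
φ(d₁) = (1/√(2π))·e^{−d₁²/2} = 0.341272
Γ = φ(d₁) / (S·σ·√T) = 0.009509

price = 7.190036
Γ = 0.009509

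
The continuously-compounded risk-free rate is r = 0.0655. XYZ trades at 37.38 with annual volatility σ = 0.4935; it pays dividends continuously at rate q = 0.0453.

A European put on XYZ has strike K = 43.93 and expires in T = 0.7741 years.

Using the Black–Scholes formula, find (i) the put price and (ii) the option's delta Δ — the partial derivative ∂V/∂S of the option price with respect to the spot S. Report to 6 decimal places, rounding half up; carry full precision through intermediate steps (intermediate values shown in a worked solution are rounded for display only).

price = 9.890207
Δ = -0.528406

σ√T = 0.4935·√0.7741 = 0.434196
d₁ = (ln(S/K) + (r−q+σ²/2)T) / (σ√T) = (ln(37.38/43.93) + (0.0655−0.0453+0.4935²/2)·0.7741) / 0.434196 = (-0.161462 + 0.109900) / 0.434196 = -0.118752
d₂ = d₁ − σ√T = -0.118752 − 0.434196 = -0.552948
e^{−rT} = 0.950560
e^{−qT} = 0.965541
N(−d₁) = 0.547264,  N(−d₂) = 0.709851
Put price V = K·e^{−rT}·N(−d₂) − S·e^{−qT}·N(−d₁) = 29.642026 − 19.751818 = 9.890207
Δ = −e^{−qT}·N(−d₁) = -0.528406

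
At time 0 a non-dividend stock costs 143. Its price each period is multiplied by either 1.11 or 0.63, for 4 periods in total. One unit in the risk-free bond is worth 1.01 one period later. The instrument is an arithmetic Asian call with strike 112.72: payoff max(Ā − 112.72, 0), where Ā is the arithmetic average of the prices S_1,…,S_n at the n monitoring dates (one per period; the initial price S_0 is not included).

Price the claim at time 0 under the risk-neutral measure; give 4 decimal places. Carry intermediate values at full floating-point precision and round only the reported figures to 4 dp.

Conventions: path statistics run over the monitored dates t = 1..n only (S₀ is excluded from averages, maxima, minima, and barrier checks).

price = 37.4410

No-arbitrage gives p* = (R−d)/(u−d) = 0.7917: enumerate every path, weight its payoff by its p*-probability, and discount by R^4.
Enumerate all 2^4 = 16 price paths (U = up ×1.11, D = down ×0.63); each path with k up-moves has probability p*^k·(1−p*)^(4−k).
DDDD: Ā=51.2825, payoff=0.0000, prob=0.001884
UDDD: Ā=90.3549, payoff=0.0000, prob=0.007158
DUDD: Ā=73.1949, payoff=0.0000, prob=0.007158
UUDD: Ā=128.9625, payoff=16.2425, prob=0.027202
DDUD: Ā=62.3841, payoff=0.0000, prob=0.007158
UDUD: Ā=109.9149, payoff=0.0000, prob=0.027202
DUUD: Ā=92.7549, payoff=0.0000, prob=0.027202
UUUD: Ā=163.4254, payoff=50.7054, prob=0.103368
DDDU: Ā=55.5733, payoff=0.0000, prob=0.007158
UDDU: Ā=97.9149, payoff=0.0000, prob=0.027202
DUDU: Ā=80.7549, payoff=0.0000, prob=0.027202
UUDU: Ā=142.2825, payoff=29.5625, prob=0.103368
DDUU: Ā=69.9441, payoff=0.0000, prob=0.027202
UDUU: Ā=123.2349, payoff=10.5149, prob=0.103368
DUUU: Ā=106.0749, payoff=0.0000, prob=0.103368
UUUU: Ā=186.8939, payoff=74.1739, prob=0.392798
Price = Σ prob·payoff / R^4 = 38.961231 / 1.040604 = 37.4410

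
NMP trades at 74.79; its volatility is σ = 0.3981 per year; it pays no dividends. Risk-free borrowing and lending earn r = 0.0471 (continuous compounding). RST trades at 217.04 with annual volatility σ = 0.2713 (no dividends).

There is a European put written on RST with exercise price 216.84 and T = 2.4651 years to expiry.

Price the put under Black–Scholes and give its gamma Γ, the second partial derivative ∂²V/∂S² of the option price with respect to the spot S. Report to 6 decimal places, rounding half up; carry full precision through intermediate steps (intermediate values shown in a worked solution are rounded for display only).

price = 23.874775
Γ = 0.003831

σ√T = 0.2713·√2.4651 = 0.425958
d₁ = (ln(S/K) + (r+σ²/2)T) / (σ√T) = (ln(217.04/216.84) + (0.0471+0.2713²/2)·2.4651) / 0.425958 = (0.000922 + 0.206826) / 0.425958 = 0.487720
d₂ = d₁ − σ√T = 0.487720 − 0.425958 = 0.061762
e^{−rT} = 0.890381
N(−d₁) = 0.312874,  N(−d₂) = 0.475376
Put price V = K·e^{−rT}·N(−d₂) − S·N(−d₁) = 91.780971 − 67.906197 = 23.874775
φ(d₁) = (1/√(2π))·e^{−d₁²/2} = 0.354207
Γ = φ(d₁) / (S·σ·√T) = 0.003831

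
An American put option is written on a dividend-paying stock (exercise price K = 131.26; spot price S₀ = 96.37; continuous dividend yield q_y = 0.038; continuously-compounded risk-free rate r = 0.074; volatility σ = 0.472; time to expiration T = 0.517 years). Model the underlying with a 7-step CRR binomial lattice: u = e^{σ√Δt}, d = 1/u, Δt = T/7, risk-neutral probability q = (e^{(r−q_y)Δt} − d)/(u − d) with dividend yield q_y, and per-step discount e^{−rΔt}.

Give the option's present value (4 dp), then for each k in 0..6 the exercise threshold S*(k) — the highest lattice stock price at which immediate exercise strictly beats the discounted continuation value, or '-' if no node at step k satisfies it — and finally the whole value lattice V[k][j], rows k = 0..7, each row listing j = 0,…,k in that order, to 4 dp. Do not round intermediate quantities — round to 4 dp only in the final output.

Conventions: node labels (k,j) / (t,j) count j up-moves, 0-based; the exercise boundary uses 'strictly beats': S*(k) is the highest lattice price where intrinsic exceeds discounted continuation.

price = 37.1123
boundary = - - 74.5632 84.7683 74.5632 84.7683 96.3700
tree:
37.1123
46.6430 27.1431
56.6968 36.2125 17.5627
65.6733 46.4917 25.4166 9.1981
73.5691 56.6968 35.2808 14.9497 3.0307
80.5144 65.6733 46.4917 23.4581 5.8414 0.0000
86.6235 73.5691 56.6968 34.8900 11.2588 0.0000 0.0000
91.9972 80.5144 65.6733 46.4917 21.7004 0.0000 0.0000 0.0000

params: Δt=0.07386 u=1.13686 d=0.87961 q=0.47832 e^(-rΔt)=0.99455
t_7 payoffs: 91.9972 80.5144 65.6733 46.4917 21.7004 0.0000 0.0000 0.0000
t_6: node(6,0) S=44.6365 payoff=86.6235 vs cont=86.0332 → 86.6235 [stop]  node(6,1) S=57.6909 payoff=73.5691 vs cont=73.0154 → 73.5691 [stop]  node(6,2) S=74.5632 payoff=56.6968 vs cont=56.1903 → 56.6968 [stop]  node(6,3) S=96.3700 payoff=34.8900 vs cont=34.4447 → 34.8900 [stop]  node(6,4) S=124.5544 payoff=6.7056 vs cont=11.2588 → 11.2588 [wait]  node(6,5) S=160.9817 payoff=0.0000 vs cont=0.0000 → 0.0000 [wait]  node(6,6) S=208.0624 payoff=0.0000 vs cont=0.0000 → 0.0000 [wait]  ⇒ S*(6)=96.3700
t_5: node(5,0) S=50.7456 payoff=80.5144 vs cont=79.9412 → 80.5144 [stop]  node(5,1) S=65.5867 payoff=65.6733 vs cont=65.1417 → 65.6733 [stop]  node(5,2) S=84.7683 payoff=46.4917 vs cont=46.0139 → 46.4917 [stop]  node(5,3) S=109.5596 payoff=21.7004 vs cont=23.4581 → 23.4581 [wait]  node(5,4) S=141.6015 payoff=0.0000 vs cont=5.8414 → 5.8414 [wait]  node(5,5) S=183.0143 payoff=0.0000 vs cont=0.0000 → 0.0000 [wait]  ⇒ S*(5)=84.7683
t_4: node(4,0) S=57.6909 payoff=73.5691 vs cont=73.0154 → 73.5691 [stop]  node(4,1) S=74.5632 payoff=56.6968 vs cont=56.1903 → 56.6968 [stop]  node(4,2) S=96.3700 payoff=34.8900 vs cont=35.2808 → 35.2808 [wait]  node(4,3) S=124.5544 payoff=6.7056 vs cont=14.9497 → 14.9497 [wait]  node(4,4) S=160.9817 payoff=0.0000 vs cont=3.0307 → 3.0307 [wait]  ⇒ S*(4)=74.5632
t_3: node(3,0) S=65.5867 payoff=65.6733 vs cont=65.1417 → 65.6733 [stop]  node(3,1) S=84.7683 payoff=46.4917 vs cont=46.1998 → 46.4917 [stop]  node(3,2) S=109.5596 payoff=21.7004 vs cont=25.4166 → 25.4166 [wait]  node(3,3) S=141.6015 payoff=0.0000 vs cont=9.1981 → 9.1981 [wait]  ⇒ S*(3)=84.7683
t_2: node(2,0) S=74.5632 payoff=56.6968 vs cont=56.1903 → 56.6968 [stop]  node(2,1) S=96.3700 payoff=34.8900 vs cont=36.2125 → 36.2125 [wait]  node(2,2) S=124.5544 payoff=6.7056 vs cont=17.5627 → 17.5627 [wait]  ⇒ S*(2)=74.5632
t_1: node(1,0) S=84.7683 payoff=46.4917 vs cont=46.6430 → 46.6430 [wait]  node(1,1) S=109.5596 payoff=21.7004 vs cont=27.1431 → 27.1431 [wait]  ⇒ S*(1)=-
t_0: node(0,0) S=96.3700 payoff=34.8900 vs cont=37.1123 → 37.1123 [wait]  ⇒ S*(0)=-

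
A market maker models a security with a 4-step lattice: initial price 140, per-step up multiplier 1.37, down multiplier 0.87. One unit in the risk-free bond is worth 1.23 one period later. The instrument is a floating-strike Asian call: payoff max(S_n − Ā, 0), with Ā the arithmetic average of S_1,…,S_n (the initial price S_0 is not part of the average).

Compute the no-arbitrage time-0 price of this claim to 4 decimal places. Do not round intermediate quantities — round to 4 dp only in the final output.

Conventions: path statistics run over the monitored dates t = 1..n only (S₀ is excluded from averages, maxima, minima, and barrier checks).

Under the martingale measure an up-move has probability p* = 0.7200; value the claim as the probability-weighted average of per-path payoffs, discounted 4 periods at R = 1.23.
Enumerate all 2^4 = 16 price paths (U = up ×1.37, D = down ×0.87); each path with k up-moves has probability p*^k·(1−p*)^(4−k).
DDDD: Ā=100.0405, payoff=0.0000, prob=0.006147
UDDD: Ā=157.5351, payoff=0.0000, prob=0.015805
DUDD: Ā=140.0351, payoff=0.0000, prob=0.015805
UUDD: Ā=220.5150, payoff=0.0000, prob=0.040643
DDUD: Ā=124.8101, payoff=1.4908, prob=0.015805
UDUD: Ā=196.5400, payoff=2.3476, prob=0.040643
DUUD: Ā=179.0400, payoff=19.8476, prob=0.040643
UUUD: Ā=281.9366, payoff=31.2542, prob=0.104509
DDDU: Ā=111.5643, payoff=14.7366, prob=0.015805
UDDU: Ā=175.6818, payoff=23.2058, prob=0.040643
DUDU: Ā=158.1818, payoff=40.7058, prob=0.040643
UUDU: Ā=249.0908, payoff=64.1000, prob=0.104509
DDUU: Ā=142.9568, payoff=55.9308, prob=0.040643
UDUU: Ā=225.1158, payoff=88.0750, prob=0.104509
DUUU: Ā=207.6158, payoff=105.5750, prob=0.104509
UUUU: Ā=326.9352, payoff=166.2503, prob=0.268739
Price = Σ prob·payoff / R^4 = 80.910783 / 2.288866 = 35.3497

price = 35.3497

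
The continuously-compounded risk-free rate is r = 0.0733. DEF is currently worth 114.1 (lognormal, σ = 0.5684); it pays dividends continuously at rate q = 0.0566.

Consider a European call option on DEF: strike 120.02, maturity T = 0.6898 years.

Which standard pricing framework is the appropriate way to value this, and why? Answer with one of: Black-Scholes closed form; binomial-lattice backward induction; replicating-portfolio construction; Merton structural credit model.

Key observation: the instrument is a plain European call (strike 120.02) on a lognormal asset; the exact continuous-time formula applies directly.

framework: Black-Scholes closed form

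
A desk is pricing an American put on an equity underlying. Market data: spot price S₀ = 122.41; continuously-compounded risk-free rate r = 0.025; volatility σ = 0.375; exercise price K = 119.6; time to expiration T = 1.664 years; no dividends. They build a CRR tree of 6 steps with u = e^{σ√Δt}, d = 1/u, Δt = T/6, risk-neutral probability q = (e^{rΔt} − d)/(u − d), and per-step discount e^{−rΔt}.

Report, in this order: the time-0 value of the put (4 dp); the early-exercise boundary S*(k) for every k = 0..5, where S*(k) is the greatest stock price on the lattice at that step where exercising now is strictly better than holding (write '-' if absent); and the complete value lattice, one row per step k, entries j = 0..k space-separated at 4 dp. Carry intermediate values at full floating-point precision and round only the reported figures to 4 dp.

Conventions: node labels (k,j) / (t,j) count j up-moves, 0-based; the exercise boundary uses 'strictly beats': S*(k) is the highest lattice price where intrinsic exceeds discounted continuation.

price = 19.0160
boundary = - - - 67.6890 82.4678 67.6890
tree:
19.0160
27.6507 9.4944
38.7685 15.4381 2.8867
51.9110 24.4220 5.4669 0.0000
64.0413 37.1322 10.3533 0.0000 0.0000
73.9978 51.9110 19.6072 0.0000 0.0000 0.0000
82.1701 64.0413 37.1322 0.0000 0.0000 0.0000 0.0000

Δt=0.27733  u=1.21833  d=0.82079  q=0.46829  discount=0.99309
step 6 (expiry): payoffs max(K−S,0) = 82.1701 64.0413 37.1322 0.0000 0.0000 0.0000 0.0000
step 5: (k=5,j=0): S=45.6022, K−S=73.9978, hold=73.1715 ⇒ V=73.9978 exercise | (k=5,j=1): S=67.6890, K−S=51.9110, hold=51.0847 ⇒ V=51.9110 exercise | (k=5,j=2): S=100.4733, K−S=19.1267, hold=19.6072 ⇒ V=19.6072 continue | (k=5,j=3): S=149.1362, K−S=0.0000, hold=0.0000 ⇒ V=0.0000 continue | (k=5,j=4): S=221.3685, K−S=0.0000, hold=0.0000 ⇒ V=0.0000 continue | (k=5,j=5): S=328.5855, K−S=0.0000, hold=0.0000 ⇒ V=0.0000 continue  boundary S*=67.6890
step 4: (k=4,j=0): S=55.5587, K−S=64.0413, hold=63.2150 ⇒ V=64.0413 exercise | (k=4,j=1): S=82.4678, K−S=37.1322, hold=36.5293 ⇒ V=37.1322 exercise | (k=4,j=2): S=122.4100, K−S=0.0000, hold=10.3533 ⇒ V=10.3533 continue | (k=4,j=3): S=181.6977, K−S=0.0000, hold=0.0000 ⇒ V=0.0000 continue | (k=4,j=4): S=269.7007, K−S=0.0000, hold=0.0000 ⇒ V=0.0000 continue  boundary S*=82.4678
step 3: (k=3,j=0): S=67.6890, K−S=51.9110, hold=51.0847 ⇒ V=51.9110 exercise | (k=3,j=1): S=100.4733, K−S=19.1267, hold=24.4220 ⇒ V=24.4220 continue | (k=3,j=2): S=149.1362, K−S=0.0000, hold=5.4669 ⇒ V=5.4669 continue | (k=3,j=3): S=221.3685, K−S=0.0000, hold=0.0000 ⇒ V=0.0000 continue  boundary S*=67.6890
step 2: (k=2,j=0): S=82.4678, K−S=37.1322, hold=38.7685 ⇒ V=38.7685 continue | (k=2,j=1): S=122.4100, K−S=0.0000, hold=15.4381 ⇒ V=15.4381 continue | (k=2,j=2): S=181.6977, K−S=0.0000, hold=2.8867 ⇒ V=2.8867 continue  boundary S*=-
step 1: (k=1,j=0): S=100.4733, K−S=19.1267, hold=27.6507 ⇒ V=27.6507 continue | (k=1,j=1): S=149.1362, K−S=0.0000, hold=9.4944 ⇒ V=9.4944 continue  boundary S*=-
step 0: (k=0,j=0): S=122.4100, K−S=0.0000, hold=19.0160 ⇒ V=19.0160 continue  boundary S*=-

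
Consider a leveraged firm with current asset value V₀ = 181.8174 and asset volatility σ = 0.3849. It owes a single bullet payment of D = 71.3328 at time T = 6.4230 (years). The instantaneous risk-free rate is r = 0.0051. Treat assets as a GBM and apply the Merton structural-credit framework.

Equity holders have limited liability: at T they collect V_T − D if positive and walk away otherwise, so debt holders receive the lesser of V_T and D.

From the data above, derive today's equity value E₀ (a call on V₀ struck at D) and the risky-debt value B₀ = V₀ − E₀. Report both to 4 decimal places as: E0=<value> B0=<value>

E0=121.3484 B0=60.4690

With assets at 181.8174 and a single debt payment of 71.3328 at 6.4230 years:
d₁ = [ln(V₀/D) + (r + σ²/2)T] / (σ√T)
   = [ln(181.8174/71.3328) + (0.0051 + 0.5·0.3849²)·6.4230] / (0.3849·√6.4230)
   = [0.935647 + 0.508535] / 0.975477 = 1.480488
d₂ = d₁ − σ√T = 1.480488 − 0.975477 = 0.505011
N(d₁) = 0.930628,  N(d₂) = 0.693225,  e^(−rT) = 0.967773
E₀ = V₀·N(d₁) − D·e^(−rT)·N(d₂)
   = 181.8174·0.930628 − 71.3328·0.967773·0.693225 = 121.348393
B₀ = V₀ − E₀ = 181.8174 − 121.348393 = 60.469007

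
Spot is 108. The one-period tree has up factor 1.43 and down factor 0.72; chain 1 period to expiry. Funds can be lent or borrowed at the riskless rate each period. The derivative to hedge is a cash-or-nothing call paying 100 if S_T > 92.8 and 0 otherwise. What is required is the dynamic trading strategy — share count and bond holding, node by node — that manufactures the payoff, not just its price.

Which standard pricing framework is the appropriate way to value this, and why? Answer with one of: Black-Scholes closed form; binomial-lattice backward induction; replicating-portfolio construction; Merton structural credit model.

Key observation: since the answer must list Δ and B at each node of the 1.43/0.72 lattice on 108, the replicating-portfolio method — solving the two-state system at every node — is the one that applies.

framework: replicating-portfolio construction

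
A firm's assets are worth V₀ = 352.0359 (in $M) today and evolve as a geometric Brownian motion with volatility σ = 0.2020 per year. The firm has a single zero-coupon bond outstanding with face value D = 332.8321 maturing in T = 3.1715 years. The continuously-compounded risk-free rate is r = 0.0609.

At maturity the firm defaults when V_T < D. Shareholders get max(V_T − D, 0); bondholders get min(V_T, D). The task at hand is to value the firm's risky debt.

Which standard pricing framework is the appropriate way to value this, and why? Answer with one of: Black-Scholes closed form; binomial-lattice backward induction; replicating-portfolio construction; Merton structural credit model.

framework: Merton structural credit model

Key observation: the question is about default risk generated by asset-value dynamics against a debt face of 332.8321 — the structural framework prices exactly that.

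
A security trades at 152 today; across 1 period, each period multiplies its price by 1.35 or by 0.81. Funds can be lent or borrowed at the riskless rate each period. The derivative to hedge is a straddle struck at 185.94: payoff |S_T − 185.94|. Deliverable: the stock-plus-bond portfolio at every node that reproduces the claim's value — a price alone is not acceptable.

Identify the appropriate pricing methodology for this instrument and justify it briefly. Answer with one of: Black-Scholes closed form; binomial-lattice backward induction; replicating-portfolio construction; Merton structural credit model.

Key observation: the mandate to exhibit the hedge at every date and state singles out the replicating-portfolio construction on the 1-period tree with factors 1.35 and 0.81 from 152.

framework: replicating-portfolio construction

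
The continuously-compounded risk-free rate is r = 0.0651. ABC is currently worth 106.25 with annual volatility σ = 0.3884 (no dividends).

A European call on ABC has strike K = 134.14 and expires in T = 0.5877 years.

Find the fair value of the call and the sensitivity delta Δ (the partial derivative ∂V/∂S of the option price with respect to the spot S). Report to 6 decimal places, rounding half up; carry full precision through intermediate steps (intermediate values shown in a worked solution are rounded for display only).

σ√T = 0.3884·√0.5877 = 0.297754
d₁ = (ln(S/K) + (r+σ²/2)T) / (σ√T) = (ln(106.25/134.14) + (0.0651+0.3884²/2)·0.5877) / 0.297754 = (-0.233089 + 0.082588) / 0.297754 = -0.505456
d₂ = d₁ − σ√T = -0.505456 − 0.297754 = -0.803210
e^{−rT} = 0.962463
N(d₁) = 0.306619,  N(d₂) = 0.210927
Call price V = S·N(d₁) − K·e^{−rT}·N(d₂) = 32.578303 − 27.231671 = 5.346632
Δ = N(d₁) = 0.306619

price = 5.346632
Δ = 0.306619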